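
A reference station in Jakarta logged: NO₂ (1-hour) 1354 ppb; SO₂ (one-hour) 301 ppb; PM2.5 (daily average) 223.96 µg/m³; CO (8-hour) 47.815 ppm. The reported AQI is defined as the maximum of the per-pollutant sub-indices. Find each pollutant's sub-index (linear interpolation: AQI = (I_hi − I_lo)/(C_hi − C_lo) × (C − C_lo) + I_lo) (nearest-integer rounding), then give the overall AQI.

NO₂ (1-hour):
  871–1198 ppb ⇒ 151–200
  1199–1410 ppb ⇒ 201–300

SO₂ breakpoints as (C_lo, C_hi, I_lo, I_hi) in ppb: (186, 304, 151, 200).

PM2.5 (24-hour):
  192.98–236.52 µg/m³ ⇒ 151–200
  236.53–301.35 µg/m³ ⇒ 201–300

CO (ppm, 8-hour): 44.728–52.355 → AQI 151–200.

274

NO₂: 1354 ∈ [1199, 1410] ↔ index [201, 300].
201 + (1354−1199)·(300−201)/(1410−1199) = 201 + 155·99/211 ≈ 273.73, so AQI = 274.
SO₂: 301 ∈ [186, 304] ↔ index [151, 200].
151 + (301−186)·(200−151)/(304−186) = 151 + 115·49/118 ≈ 198.75, so AQI = 199.
PM2.5: 223.96 ∈ [192.98, 236.52] ↔ index [151, 200].
151 + (223.96−192.98)·(200−151)/(236.52−192.98) = 151 + 30.98·49/43.54 ≈ 185.86, so AQI = 186.
CO: 47.815 lies in 44.728–52.355, so I_lo=151, I_hi=200, C_lo=44.728, C_hi=52.355.
(200−151)/(52.355−44.728) × (47.815−44.728) + 151 = 49/7.627 × 3.087 + 151 ≈ 170.83 → 171.
Sub-indices: NO₂→274, SO₂→199, PM2.5→186, CO→171. Overall AQI = max = 274; dominant pollutant is NO₂.
AQI 274: Very Unhealthy.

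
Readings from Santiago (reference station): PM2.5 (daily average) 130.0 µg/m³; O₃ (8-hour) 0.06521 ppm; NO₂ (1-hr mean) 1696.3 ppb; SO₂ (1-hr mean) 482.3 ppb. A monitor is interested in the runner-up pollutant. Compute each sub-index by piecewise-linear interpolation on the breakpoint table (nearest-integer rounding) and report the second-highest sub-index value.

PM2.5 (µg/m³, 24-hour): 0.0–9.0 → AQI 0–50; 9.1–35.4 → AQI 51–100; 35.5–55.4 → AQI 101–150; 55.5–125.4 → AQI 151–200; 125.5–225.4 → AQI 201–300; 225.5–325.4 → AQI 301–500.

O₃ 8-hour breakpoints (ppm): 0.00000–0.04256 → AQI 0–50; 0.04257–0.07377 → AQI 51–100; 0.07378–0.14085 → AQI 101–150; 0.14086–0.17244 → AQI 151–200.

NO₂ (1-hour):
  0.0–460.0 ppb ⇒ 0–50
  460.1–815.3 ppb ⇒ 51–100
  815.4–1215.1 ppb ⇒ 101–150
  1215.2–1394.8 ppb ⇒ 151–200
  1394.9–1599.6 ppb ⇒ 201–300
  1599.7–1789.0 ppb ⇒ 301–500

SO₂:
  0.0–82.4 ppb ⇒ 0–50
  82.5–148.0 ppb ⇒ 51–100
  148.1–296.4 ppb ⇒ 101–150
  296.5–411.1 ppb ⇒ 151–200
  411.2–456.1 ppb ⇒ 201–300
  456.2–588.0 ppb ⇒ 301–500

PM2.5 130.0: bracket 125.5–225.4 → index 201–300; slope 99/99.9, offset 4.5.
AQI = 201 + 99/99.9·4.5 ≈ 205.46 ⇒ 205.
O₃ 0.06521: bracket 0.04257–0.07377 → index 51–100; slope 49/0.03120, offset 0.02264.
AQI = 51 + 49/0.03120·0.02264 ≈ 86.56 ⇒ 87.
NO₂: 1696.3 ∈ [1599.7, 1789.0] ↔ index [301, 500].
301 + (1696.3−1599.7)·(500−301)/(1789.0−1599.7) = 301 + 96.6·199/189.3 ≈ 402.55, so AQI = 403.
SO₂: 482.3 lies in 456.2–588.0, so I_lo=301, I_hi=500, C_lo=456.2, C_hi=588.0.
(500−301)/(588.0−456.2) × (482.3−456.2) + 301 = 199/131.8 × 26.1 + 301 ≈ 340.41 → 340.
Sub-indices: PM2.5→205, O₃→87, NO₂→403, SO₂→340. Ranked high→low: 403, 340, 205, 87. Second-highest sub-index = 340.

340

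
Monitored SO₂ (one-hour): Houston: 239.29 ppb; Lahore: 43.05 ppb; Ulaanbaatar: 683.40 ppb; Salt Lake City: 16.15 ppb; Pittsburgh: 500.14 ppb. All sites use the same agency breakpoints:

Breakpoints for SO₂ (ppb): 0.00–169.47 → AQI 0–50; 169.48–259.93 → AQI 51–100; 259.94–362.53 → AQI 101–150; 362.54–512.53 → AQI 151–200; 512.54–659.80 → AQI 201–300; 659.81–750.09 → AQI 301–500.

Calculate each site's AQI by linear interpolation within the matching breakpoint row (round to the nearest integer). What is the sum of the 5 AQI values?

656

Houston: 239.29 lies in 169.48–259.93, so I_lo=51, I_hi=100, C_lo=169.48, C_hi=259.93.
(100−51)/(259.93−169.48) × (239.29−169.48) + 51 = 49/90.45 × 69.81 + 51 ≈ 88.82 → 89.
Lahore 43.05: bracket 0.00–169.47 → index 0–50; slope 50/169.47, offset 43.05.
AQI = 0 + 50/169.47·43.05 ≈ 12.70 ⇒ 13.
Ulaanbaatar: 683.40 ∈ [659.81, 750.09] ↔ index [301, 500].
301 + (683.40−659.81)·(500−301)/(750.09−659.81) = 301 + 23.59·199/90.28 ≈ 353.00, so AQI = 353.
Salt Lake City: 16.15 lies in 0.00–169.47, so I_lo=0, I_hi=50, C_lo=0.00, C_hi=169.47.
(50−0)/(169.47−0.00) × (16.15−0.00) + 0 = 50/169.47 × 16.15 + 0 ≈ 4.76 → 5.
Pittsburgh: 500.14 ∈ [362.54, 512.53] ↔ index [151, 200].
151 + (500.14−362.54)·(200−151)/(512.53−362.54) = 151 + 137.60·49/149.99 ≈ 195.95, so AQI = 196.
AQIs: Houston=89, Lahore=13, Ulaanbaatar=353, Salt Lake City=5, Pittsburgh=196. Sum = 89 + 13 + 353 + 5 + 196 = 656.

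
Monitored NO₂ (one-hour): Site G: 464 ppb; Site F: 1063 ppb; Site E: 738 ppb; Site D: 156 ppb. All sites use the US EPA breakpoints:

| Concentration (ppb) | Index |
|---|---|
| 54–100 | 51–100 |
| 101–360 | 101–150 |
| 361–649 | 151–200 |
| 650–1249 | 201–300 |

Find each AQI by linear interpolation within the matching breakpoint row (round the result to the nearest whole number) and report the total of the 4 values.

765

Site G: 464 lies in 361–649, so I_lo=151, I_hi=200, C_lo=361, C_hi=649.
(200−151)/(649−361) × (464−361) + 151 = 49/288 × 103 + 151 ≈ 168.52 → 169.
Site F: 1063 ∈ [650, 1249] ↔ index [201, 300].
201 + (1063−650)·(300−201)/(1249−650) = 201 + 413·99/599 ≈ 269.26, so AQI = 269.
Site E: row 650–1249 (AQI 201–300). (300−201)·(738−650)/(1249−650) + 201 = 99·88/599 + 201 ≈ 215.54 → 216.
Site D: row 101–360 (AQI 101–150). (150−101)·(156−101)/(360−101) + 101 = 49·55/259 + 101 ≈ 111.41 → 111.
AQIs: Site G=169, Site F=269, Site E=216, Site D=111. Sum = 169 + 269 + 216 + 111 = 765.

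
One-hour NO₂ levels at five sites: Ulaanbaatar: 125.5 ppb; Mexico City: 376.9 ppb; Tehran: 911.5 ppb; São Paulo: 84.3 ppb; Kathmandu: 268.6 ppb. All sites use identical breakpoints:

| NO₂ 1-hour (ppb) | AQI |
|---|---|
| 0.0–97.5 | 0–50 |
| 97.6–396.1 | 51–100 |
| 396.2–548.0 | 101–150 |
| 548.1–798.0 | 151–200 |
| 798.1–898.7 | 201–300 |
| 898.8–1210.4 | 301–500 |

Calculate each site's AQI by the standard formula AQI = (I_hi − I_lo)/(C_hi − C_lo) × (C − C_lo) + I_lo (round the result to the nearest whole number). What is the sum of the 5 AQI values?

584

Ulaanbaatar: row 97.6–396.1 (AQI 51–100). (100−51)·(125.5−97.6)/(396.1−97.6) + 51 = 49·27.9/298.5 + 51 ≈ 55.58 → 56.
Mexico City: 376.9 lies in 97.6–396.1, so I_lo=51, I_hi=100, C_lo=97.6, C_hi=396.1.
(100−51)/(396.1−97.6) × (376.9−97.6) + 51 = 49/298.5 × 279.3 + 51 ≈ 96.85 → 97.
Tehran: 911.5 ∈ [898.8, 1210.4] ↔ index [301, 500].
301 + (911.5−898.8)·(500−301)/(1210.4−898.8) = 301 + 12.7·199/311.6 ≈ 309.11, so AQI = 309.
São Paulo: 84.3 lies in 0.0–97.5, so I_lo=0, I_hi=50, C_lo=0.0, C_hi=97.5.
(50−0)/(97.5−0.0) × (84.3−0.0) + 0 = 50/97.5 × 84.3 + 0 ≈ 43.23 → 43.
Kathmandu: 268.6 ∈ [97.6, 396.1] ↔ index [51, 100].
51 + (268.6−97.6)·(100−51)/(396.1−97.6) = 51 + 171.0·49/298.5 ≈ 79.07, so AQI = 79.
AQIs: Ulaanbaatar=56, Mexico City=97, Tehran=309, São Paulo=43, Kathmandu=79. Sum = 56 + 97 + 309 + 43 + 79 = 584.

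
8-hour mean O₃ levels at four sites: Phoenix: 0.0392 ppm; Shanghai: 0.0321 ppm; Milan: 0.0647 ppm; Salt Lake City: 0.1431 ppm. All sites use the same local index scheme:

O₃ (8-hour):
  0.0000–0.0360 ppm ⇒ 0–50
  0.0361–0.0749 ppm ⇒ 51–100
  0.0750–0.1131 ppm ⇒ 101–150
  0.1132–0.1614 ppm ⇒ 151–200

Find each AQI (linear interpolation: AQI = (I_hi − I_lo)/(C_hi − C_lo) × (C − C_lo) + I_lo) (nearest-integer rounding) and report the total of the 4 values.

368

Phoenix 0.0392: bracket 0.0361–0.0749 → index 51–100; slope 49/0.0388, offset 0.0031.
AQI = 51 + 49/0.0388·0.0031 ≈ 54.91 ⇒ 55.
Shanghai: 0.0321 ∈ [0.0000, 0.0360] ↔ index [0, 50].
0 + (0.0321−0.0000)·(50−0)/(0.0360−0.0000) = 0 + 0.0321·50/0.0360 ≈ 44.58, so AQI = 45.
Milan: 0.0647 lies in 0.0361–0.0749, so I_lo=51, I_hi=100, C_lo=0.0361, C_hi=0.0749.
(100−51)/(0.0749−0.0361) × (0.0647−0.0361) + 51 = 49/0.0388 × 0.0286 + 51 ≈ 87.12 → 87.
Salt Lake City: row 0.1132–0.1614 (AQI 151–200). (200−151)·(0.1431−0.1132)/(0.1614−0.1132) + 151 = 49·0.0299/0.0482 + 151 ≈ 181.40 → 181.
AQIs: Phoenix=55, Shanghai=45, Milan=87, Salt Lake City=181. Sum = 55 + 45 + 87 + 181 = 368.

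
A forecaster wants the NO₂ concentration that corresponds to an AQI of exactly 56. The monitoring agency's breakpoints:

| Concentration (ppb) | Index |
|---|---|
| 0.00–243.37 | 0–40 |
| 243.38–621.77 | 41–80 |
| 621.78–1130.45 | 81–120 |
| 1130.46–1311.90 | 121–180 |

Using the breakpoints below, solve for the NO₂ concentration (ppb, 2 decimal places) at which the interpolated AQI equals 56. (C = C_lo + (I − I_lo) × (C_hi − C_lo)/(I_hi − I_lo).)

AQI 56 lies in the 41–80 band, which corresponds to 243.38–621.77 ppb.
C = 243.38 + (56−41)×(621.77−243.38)/(80−41) = 243.38 + 15×378.39/39 ≈ 388.9146 ppb → 388.91 ppb to 2 dp.

388.91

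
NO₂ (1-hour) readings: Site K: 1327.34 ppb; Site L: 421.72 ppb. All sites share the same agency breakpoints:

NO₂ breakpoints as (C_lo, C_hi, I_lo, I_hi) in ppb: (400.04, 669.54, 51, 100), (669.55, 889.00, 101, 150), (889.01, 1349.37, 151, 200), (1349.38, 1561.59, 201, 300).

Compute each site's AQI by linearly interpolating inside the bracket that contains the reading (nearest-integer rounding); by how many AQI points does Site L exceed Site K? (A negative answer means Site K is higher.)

-143

Site K: 1327.34 ∈ [889.01, 1349.37] ↔ index [151, 200].
151 + (1327.34−889.01)·(200−151)/(1349.37−889.01) = 151 + 438.33·49/460.36 ≈ 197.66, so AQI = 198.
Site L 421.72: bracket 400.04–669.54 → index 51–100; slope 49/269.50, offset 21.68.
AQI = 51 + 49/269.50·21.68 ≈ 54.94 ⇒ 55.
AQIs: Site K=198, Site L=55. Site L (55) − Site K (198) = -143.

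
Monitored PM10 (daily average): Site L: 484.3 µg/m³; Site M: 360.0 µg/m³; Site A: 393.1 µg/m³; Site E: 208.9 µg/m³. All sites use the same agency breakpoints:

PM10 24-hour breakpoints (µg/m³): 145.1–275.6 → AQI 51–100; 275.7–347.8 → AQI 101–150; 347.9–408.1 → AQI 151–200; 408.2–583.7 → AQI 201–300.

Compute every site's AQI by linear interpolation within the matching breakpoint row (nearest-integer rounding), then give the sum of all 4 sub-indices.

Site L: 484.3 lies in 408.2–583.7, so I_lo=201, I_hi=300, C_lo=408.2, C_hi=583.7.
(300−201)/(583.7−408.2) × (484.3−408.2) + 201 = 99/175.5 × 76.1 + 201 ≈ 243.93 → 244.
Site M: 360.0 lies in 347.9–408.1, so I_lo=151, I_hi=200, C_lo=347.9, C_hi=408.1.
(200−151)/(408.1−347.9) × (360.0−347.9) + 151 = 49/60.2 × 12.1 + 151 ≈ 160.85 → 161.
Site A 393.1: bracket 347.9–408.1 → index 151–200; slope 49/60.2, offset 45.2.
AQI = 151 + 49/60.2·45.2 ≈ 187.79 ⇒ 188.
Site E: row 145.1–275.6 (AQI 51–100). (100−51)·(208.9−145.1)/(275.6−145.1) + 51 = 49·63.8/130.5 + 51 ≈ 74.96 → 75.
AQIs: Site L=244, Site M=161, Site A=188, Site E=75. Sum = 244 + 161 + 188 + 75 = 668.

668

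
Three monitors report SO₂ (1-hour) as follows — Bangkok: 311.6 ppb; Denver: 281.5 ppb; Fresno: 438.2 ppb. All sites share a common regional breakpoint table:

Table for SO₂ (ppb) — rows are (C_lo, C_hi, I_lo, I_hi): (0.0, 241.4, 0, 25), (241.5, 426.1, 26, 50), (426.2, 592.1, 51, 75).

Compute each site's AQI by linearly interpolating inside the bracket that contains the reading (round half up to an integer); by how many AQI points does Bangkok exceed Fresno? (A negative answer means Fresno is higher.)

-18

Bangkok: 311.6 ∈ [241.5, 426.1] ↔ index [26, 50].
26 + (311.6−241.5)·(50−26)/(426.1−241.5) = 26 + 70.1·24/184.6 ≈ 35.11, so AQI = 35.
Denver: 281.5 lies in 241.5–426.1, so I_lo=26, I_hi=50, C_lo=241.5, C_hi=426.1.
(50−26)/(426.1−241.5) × (281.5−241.5) + 26 = 24/184.6 × 40.0 + 26 ≈ 31.20 → 31.
Fresno: row 426.2–592.1 (AQI 51–75). (75−51)·(438.2−426.2)/(592.1−426.2) + 51 = 24·12.0/165.9 + 51 ≈ 52.74 → 53.
AQIs: Bangkok=35, Denver=31, Fresno=53. Bangkok (35) − Fresno (53) = -18.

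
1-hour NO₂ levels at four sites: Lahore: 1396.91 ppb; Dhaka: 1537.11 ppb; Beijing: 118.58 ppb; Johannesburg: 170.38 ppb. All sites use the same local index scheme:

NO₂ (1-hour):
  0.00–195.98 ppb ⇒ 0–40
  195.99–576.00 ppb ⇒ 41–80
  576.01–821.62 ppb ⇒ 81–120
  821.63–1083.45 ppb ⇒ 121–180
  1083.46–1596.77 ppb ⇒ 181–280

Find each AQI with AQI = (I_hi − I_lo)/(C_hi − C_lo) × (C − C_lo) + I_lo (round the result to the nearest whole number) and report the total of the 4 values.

Lahore: 1396.91 lies in 1083.46–1596.77, so I_lo=181, I_hi=280, C_lo=1083.46, C_hi=1596.77.
(280−181)/(1596.77−1083.46) × (1396.91−1083.46) + 181 = 99/513.31 × 313.45 + 181 ≈ 241.45 → 241.
Dhaka 1537.11: bracket 1083.46–1596.77 → index 181–280; slope 99/513.31, offset 453.65.
AQI = 181 + 99/513.31·453.65 ≈ 268.49 ⇒ 268.
Beijing 118.58: bracket 0.00–195.98 → index 0–40; slope 40/195.98, offset 118.58.
AQI = 0 + 40/195.98·118.58 ≈ 24.20 ⇒ 24.
Johannesburg: row 0.00–195.98 (AQI 0–40). (40−0)·(170.38−0.00)/(195.98−0.00) + 0 = 40·170.38/195.98 + 0 ≈ 34.77 → 35.
AQIs: Lahore=241, Dhaka=268, Beijing=24, Johannesburg=35. Sum = 241 + 268 + 24 + 35 = 568.

568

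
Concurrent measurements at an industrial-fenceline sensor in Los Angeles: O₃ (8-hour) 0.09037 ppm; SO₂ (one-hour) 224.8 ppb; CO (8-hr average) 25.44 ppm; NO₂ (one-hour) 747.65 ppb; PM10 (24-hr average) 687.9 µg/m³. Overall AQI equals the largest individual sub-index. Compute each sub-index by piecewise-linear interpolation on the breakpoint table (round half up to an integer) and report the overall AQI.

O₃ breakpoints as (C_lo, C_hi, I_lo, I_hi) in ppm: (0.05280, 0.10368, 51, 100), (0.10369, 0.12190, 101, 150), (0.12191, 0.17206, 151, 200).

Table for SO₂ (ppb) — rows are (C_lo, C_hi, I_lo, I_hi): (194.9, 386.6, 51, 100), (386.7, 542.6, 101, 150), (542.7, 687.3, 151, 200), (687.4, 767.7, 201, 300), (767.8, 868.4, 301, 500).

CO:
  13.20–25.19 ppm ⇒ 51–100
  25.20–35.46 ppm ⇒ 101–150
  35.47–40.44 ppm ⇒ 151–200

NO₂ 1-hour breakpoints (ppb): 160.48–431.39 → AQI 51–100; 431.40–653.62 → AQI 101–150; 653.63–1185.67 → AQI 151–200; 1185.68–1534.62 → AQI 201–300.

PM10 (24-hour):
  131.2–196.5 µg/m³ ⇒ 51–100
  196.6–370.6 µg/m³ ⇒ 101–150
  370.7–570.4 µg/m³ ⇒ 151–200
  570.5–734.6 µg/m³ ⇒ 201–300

O₃: row 0.05280–0.10368 (AQI 51–100). (100−51)·(0.09037−0.05280)/(0.10368−0.05280) + 51 = 49·0.03757/0.05088 + 51 ≈ 87.18 → 87.
SO₂ 224.8: bracket 194.9–386.6 → index 51–100; slope 49/191.7, offset 29.9.
AQI = 51 + 49/191.7·29.9 ≈ 58.64 ⇒ 59.
CO: 25.44 ∈ [25.20, 35.46] ↔ index [101, 150].
101 + (25.44−25.20)·(150−101)/(35.46−25.20) = 101 + 0.24·49/10.26 ≈ 102.15, so AQI = 102.
NO₂ 747.65: bracket 653.63–1185.67 → index 151–200; slope 49/532.04, offset 94.02.
AQI = 151 + 49/532.04·94.02 ≈ 159.66 ⇒ 160.
PM10 687.9: bracket 570.5–734.6 → index 201–300; slope 99/164.1, offset 117.4.
AQI = 201 + 99/164.1·117.4 ≈ 271.83 ⇒ 272.
Sub-indices: O₃→87, SO₂→59, CO→102, NO₂→160, PM10→272. Overall AQI = max = 272; dominant pollutant is PM10.

272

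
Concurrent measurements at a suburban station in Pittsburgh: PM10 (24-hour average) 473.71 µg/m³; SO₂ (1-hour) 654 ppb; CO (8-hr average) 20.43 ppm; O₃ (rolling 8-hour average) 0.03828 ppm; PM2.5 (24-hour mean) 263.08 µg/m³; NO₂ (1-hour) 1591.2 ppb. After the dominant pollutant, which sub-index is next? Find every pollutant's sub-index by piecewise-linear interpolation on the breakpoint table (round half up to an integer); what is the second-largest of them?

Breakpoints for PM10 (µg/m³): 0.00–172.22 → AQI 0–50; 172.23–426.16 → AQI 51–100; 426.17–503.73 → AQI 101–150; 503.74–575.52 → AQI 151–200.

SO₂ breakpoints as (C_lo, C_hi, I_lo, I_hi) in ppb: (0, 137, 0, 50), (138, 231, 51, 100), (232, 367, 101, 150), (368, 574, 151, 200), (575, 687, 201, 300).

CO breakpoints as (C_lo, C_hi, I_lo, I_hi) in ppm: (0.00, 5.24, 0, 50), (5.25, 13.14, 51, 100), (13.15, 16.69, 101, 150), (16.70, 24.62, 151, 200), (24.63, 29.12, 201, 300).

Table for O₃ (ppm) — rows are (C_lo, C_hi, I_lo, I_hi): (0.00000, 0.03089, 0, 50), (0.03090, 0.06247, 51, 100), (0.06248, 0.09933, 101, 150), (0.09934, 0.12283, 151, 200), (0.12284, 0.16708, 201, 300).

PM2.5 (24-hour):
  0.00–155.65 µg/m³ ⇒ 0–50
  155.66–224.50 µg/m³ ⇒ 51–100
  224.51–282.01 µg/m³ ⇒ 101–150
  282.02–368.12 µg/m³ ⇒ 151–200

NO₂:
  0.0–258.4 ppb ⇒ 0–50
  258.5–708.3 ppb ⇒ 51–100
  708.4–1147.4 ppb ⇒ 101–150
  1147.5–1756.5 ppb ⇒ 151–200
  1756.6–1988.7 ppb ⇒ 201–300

PM10: row 426.17–503.73 (AQI 101–150). (150−101)·(473.71−426.17)/(503.73−426.17) + 101 = 49·47.54/77.56 + 101 ≈ 131.03 → 131.
SO₂: 654 ∈ [575, 687] ↔ index [201, 300].
201 + (654−575)·(300−201)/(687−575) = 201 + 79·99/112 ≈ 270.83, so AQI = 271.
CO: 20.43 ∈ [16.70, 24.62] ↔ index [151, 200].
151 + (20.43−16.70)·(200−151)/(24.62−16.70) = 151 + 3.73·49/7.92 ≈ 174.08, so AQI = 174.
O₃: 0.03828 ∈ [0.03090, 0.06247] ↔ index [51, 100].
51 + (0.03828−0.03090)·(100−51)/(0.06247−0.03090) = 51 + 0.00738·49/0.03157 ≈ 62.45, so AQI = 62.
PM2.5 263.08: bracket 224.51–282.01 → index 101–150; slope 49/57.50, offset 38.57.
AQI = 101 + 49/57.50·38.57 ≈ 133.87 ⇒ 134.
NO₂ 1591.2: bracket 1147.5–1756.5 → index 151–200; slope 49/609.0, offset 443.7.
AQI = 151 + 49/609.0·443.7 ≈ 186.70 ⇒ 187.
Sub-indices: PM10→131, SO₂→271, CO→174, O₃→62, PM2.5→134, NO₂→187. Ranked high→low: 271, 187, 174, 134, 131, 62. Second-highest sub-index = 187.

187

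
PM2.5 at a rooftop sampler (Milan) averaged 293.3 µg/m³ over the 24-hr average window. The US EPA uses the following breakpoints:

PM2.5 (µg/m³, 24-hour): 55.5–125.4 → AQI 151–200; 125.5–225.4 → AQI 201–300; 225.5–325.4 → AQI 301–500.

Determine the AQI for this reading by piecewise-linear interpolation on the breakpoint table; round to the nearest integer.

436

PM2.5 293.3: bracket 225.5–325.4 → index 301–500; slope 199/99.9, offset 67.8.
AQI = 301 + 199/99.9·67.8 ≈ 436.06 ⇒ 436.
AQI 436 falls in the Hazardous category.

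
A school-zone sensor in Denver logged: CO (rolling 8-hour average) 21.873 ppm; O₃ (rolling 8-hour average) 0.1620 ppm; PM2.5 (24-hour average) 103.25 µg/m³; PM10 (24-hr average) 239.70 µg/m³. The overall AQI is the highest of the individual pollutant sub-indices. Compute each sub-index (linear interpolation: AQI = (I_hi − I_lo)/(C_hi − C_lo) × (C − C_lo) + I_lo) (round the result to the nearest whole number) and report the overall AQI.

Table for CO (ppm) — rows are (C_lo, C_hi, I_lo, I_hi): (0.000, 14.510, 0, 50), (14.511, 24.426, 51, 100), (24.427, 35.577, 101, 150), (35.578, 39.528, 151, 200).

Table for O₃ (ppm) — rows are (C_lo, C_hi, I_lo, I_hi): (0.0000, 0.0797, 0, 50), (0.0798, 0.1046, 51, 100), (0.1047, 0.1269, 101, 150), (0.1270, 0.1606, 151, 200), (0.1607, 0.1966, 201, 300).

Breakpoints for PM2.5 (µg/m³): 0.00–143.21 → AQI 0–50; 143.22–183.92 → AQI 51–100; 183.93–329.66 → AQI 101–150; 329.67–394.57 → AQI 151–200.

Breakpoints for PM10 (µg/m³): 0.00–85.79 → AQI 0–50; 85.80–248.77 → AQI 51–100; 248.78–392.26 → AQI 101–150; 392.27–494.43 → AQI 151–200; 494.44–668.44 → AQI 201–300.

CO: 21.873 lies in 14.511–24.426, so I_lo=51, I_hi=100, C_lo=14.511, C_hi=24.426.
(100−51)/(24.426−14.511) × (21.873−14.511) + 51 = 49/9.915 × 7.362 + 51 ≈ 87.38 → 87.
O₃: 0.1620 lies in 0.1607–0.1966, so I_lo=201, I_hi=300, C_lo=0.1607, C_hi=0.1966.
(300−201)/(0.1966−0.1607) × (0.1620−0.1607) + 201 = 99/0.0359 × 0.0013 + 201 ≈ 204.58 → 205.
PM2.5: 103.25 ∈ [0.00, 143.21] ↔ index [0, 50].
0 + (103.25−0.00)·(50−0)/(143.21−0.00) = 0 + 103.25·50/143.21 ≈ 36.05, so AQI = 36.
PM10: 239.70 lies in 85.80–248.77, so I_lo=51, I_hi=100, C_lo=85.80, C_hi=248.77.
(100−51)/(248.77−85.80) × (239.70−85.80) + 51 = 49/162.97 × 153.90 + 51 ≈ 97.27 → 97.
Sub-indices: CO→87, O₃→205, PM2.5→36, PM10→97. Overall AQI = max = 205; dominant pollutant is O₃.
AQI 205: Very Unhealthy.

205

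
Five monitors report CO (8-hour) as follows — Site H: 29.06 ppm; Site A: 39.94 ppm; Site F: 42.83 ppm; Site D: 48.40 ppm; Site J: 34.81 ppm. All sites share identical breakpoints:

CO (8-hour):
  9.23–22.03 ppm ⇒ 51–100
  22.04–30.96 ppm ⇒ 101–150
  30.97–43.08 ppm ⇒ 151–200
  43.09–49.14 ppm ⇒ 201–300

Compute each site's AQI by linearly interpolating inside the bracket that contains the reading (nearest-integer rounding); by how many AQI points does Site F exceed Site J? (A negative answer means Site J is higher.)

32

Site H: 29.06 lies in 22.04–30.96, so I_lo=101, I_hi=150, C_lo=22.04, C_hi=30.96.
(150−101)/(30.96−22.04) × (29.06−22.04) + 101 = 49/8.92 × 7.02 + 101 ≈ 139.56 → 140.
Site A: 39.94 lies in 30.97–43.08, so I_lo=151, I_hi=200, C_lo=30.97, C_hi=43.08.
(200−151)/(43.08−30.97) × (39.94−30.97) + 151 = 49/12.11 × 8.97 + 151 ≈ 187.29 → 187.
Site F 42.83: bracket 30.97–43.08 → index 151–200; slope 49/12.11, offset 11.86.
AQI = 151 + 49/12.11·11.86 ≈ 198.99 ⇒ 199.
Site D 48.40: bracket 43.09–49.14 → index 201–300; slope 99/6.05, offset 5.31.
AQI = 201 + 99/6.05·5.31 ≈ 287.89 ⇒ 288.
Site J 34.81: bracket 30.97–43.08 → index 151–200; slope 49/12.11, offset 3.84.
AQI = 151 + 49/12.11·3.84 ≈ 166.54 ⇒ 167.
AQIs: Site H=140, Site A=187, Site F=199, Site D=288, Site J=167. Site F (199) − Site J (167) = 32.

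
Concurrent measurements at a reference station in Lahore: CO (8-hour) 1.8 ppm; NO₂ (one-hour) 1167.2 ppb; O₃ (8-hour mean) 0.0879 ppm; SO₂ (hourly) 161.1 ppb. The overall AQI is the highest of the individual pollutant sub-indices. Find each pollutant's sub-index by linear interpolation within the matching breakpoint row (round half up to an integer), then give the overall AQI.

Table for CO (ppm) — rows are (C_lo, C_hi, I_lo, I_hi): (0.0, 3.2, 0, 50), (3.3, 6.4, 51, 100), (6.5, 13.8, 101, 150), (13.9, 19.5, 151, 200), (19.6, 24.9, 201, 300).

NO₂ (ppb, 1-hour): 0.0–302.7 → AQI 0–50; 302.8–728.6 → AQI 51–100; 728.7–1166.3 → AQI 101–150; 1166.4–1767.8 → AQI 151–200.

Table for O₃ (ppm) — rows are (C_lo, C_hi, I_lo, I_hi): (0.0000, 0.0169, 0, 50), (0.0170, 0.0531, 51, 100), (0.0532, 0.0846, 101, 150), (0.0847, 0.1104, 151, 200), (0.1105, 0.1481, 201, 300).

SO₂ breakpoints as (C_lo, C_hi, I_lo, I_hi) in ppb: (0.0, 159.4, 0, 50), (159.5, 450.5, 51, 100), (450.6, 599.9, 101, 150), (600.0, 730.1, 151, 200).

157

CO: 1.8 ∈ [0.0, 3.2] ↔ index [0, 50].
0 + (1.8−0.0)·(50−0)/(3.2−0.0) = 0 + 1.8·50/3.2 ≈ 28.13, so AQI = 28.
NO₂: row 1166.4–1767.8 (AQI 151–200). (200−151)·(1167.2−1166.4)/(1767.8−1166.4) + 151 = 49·0.8/601.4 + 151 ≈ 151.07 → 151.
O₃ 0.0879: bracket 0.0847–0.1104 → index 151–200; slope 49/0.0257, offset 0.0032.
AQI = 151 + 49/0.0257·0.0032 ≈ 157.10 ⇒ 157.
SO₂: 161.1 ∈ [159.5, 450.5] ↔ index [51, 100].
51 + (161.1−159.5)·(100−51)/(450.5−159.5) = 51 + 1.6·49/291.0 ≈ 51.27, so AQI = 51.
Sub-indices: CO→28, NO₂→151, O₃→157, SO₂→51. Overall AQI = max = 157; dominant pollutant is O₃.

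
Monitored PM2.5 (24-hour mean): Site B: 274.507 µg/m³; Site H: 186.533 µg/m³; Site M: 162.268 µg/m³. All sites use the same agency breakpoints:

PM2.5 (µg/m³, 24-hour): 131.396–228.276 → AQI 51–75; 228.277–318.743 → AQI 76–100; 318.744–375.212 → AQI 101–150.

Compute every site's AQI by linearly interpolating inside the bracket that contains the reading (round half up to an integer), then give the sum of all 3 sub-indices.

212

Site B 274.507: bracket 228.277–318.743 → index 76–100; slope 24/90.466, offset 46.230.
AQI = 76 + 24/90.466·46.230 ≈ 88.26 ⇒ 88.
Site H: 186.533 lies in 131.396–228.276, so I_lo=51, I_hi=75, C_lo=131.396, C_hi=228.276.
(75−51)/(228.276−131.396) × (186.533−131.396) + 51 = 24/96.880 × 55.137 + 51 ≈ 64.66 → 65.
Site M 162.268: bracket 131.396–228.276 → index 51–75; slope 24/96.880, offset 30.872.
AQI = 51 + 24/96.880·30.872 ≈ 58.65 ⇒ 59.
AQIs: Site B=88, Site H=65, Site M=59. Sum = 88 + 65 + 59 = 212.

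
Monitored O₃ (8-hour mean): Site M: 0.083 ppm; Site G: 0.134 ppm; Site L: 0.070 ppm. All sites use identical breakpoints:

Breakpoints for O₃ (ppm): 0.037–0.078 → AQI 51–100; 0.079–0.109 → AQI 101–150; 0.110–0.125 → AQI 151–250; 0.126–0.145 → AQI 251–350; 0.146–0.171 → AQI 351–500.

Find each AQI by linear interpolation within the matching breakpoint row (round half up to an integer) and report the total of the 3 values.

491

Site M: 0.083 lies in 0.079–0.109, so I_lo=101, I_hi=150, C_lo=0.079, C_hi=0.109.
(150−101)/(0.109−0.079) × (0.083−0.079) + 101 = 49/0.030 × 0.004 + 101 ≈ 107.53 → 108.
Site G 0.134: bracket 0.126–0.145 → index 251–350; slope 99/0.019, offset 0.008.
AQI = 251 + 99/0.019·0.008 ≈ 292.68 ⇒ 293.
Site L: 0.070 lies in 0.037–0.078, so I_lo=51, I_hi=100, C_lo=0.037, C_hi=0.078.
(100−51)/(0.078−0.037) × (0.070−0.037) + 51 = 49/0.041 × 0.033 + 51 ≈ 90.44 → 90.
AQIs: Site M=108, Site G=293, Site L=90. Sum = 108 + 293 + 90 = 491.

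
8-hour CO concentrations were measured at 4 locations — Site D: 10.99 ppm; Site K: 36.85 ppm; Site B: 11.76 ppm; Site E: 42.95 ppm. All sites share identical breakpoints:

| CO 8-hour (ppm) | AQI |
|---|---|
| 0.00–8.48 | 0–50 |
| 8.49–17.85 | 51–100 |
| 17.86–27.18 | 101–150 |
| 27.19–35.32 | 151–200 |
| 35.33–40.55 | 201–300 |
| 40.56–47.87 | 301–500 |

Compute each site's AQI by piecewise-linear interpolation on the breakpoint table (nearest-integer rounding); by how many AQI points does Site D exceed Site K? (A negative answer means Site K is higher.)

-166

Site D 10.99: bracket 8.49–17.85 → index 51–100; slope 49/9.36, offset 2.50.
AQI = 51 + 49/9.36·2.50 ≈ 64.09 ⇒ 64.
Site K 36.85: bracket 35.33–40.55 → index 201–300; slope 99/5.22, offset 1.52.
AQI = 201 + 99/5.22·1.52 ≈ 229.83 ⇒ 230.
Site B: 11.76 lies in 8.49–17.85, so I_lo=51, I_hi=100, C_lo=8.49, C_hi=17.85.
(100−51)/(17.85−8.49) × (11.76−8.49) + 51 = 49/9.36 × 3.27 + 51 ≈ 68.12 → 68.
Site E: 42.95 ∈ [40.56, 47.87] ↔ index [301, 500].
301 + (42.95−40.56)·(500−301)/(47.87−40.56) = 301 + 2.39·199/7.31 ≈ 366.06, so AQI = 366.
AQIs: Site D=64, Site K=230, Site B=68, Site E=366. Site D (64) − Site K (230) = -166.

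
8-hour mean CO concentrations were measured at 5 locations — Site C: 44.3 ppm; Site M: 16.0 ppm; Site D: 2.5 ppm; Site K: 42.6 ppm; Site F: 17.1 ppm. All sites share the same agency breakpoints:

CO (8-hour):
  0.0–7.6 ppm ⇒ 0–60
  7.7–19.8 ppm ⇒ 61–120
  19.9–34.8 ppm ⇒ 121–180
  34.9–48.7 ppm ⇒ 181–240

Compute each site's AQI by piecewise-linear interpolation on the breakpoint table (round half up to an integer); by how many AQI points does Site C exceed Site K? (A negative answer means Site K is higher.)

Site C: 44.3 lies in 34.9–48.7, so I_lo=181, I_hi=240, C_lo=34.9, C_hi=48.7.
(240−181)/(48.7−34.9) × (44.3−34.9) + 181 = 59/13.8 × 9.4 + 181 ≈ 221.19 → 221.
Site M: 16.0 lies in 7.7–19.8, so I_lo=61, I_hi=120, C_lo=7.7, C_hi=19.8.
(120−61)/(19.8−7.7) × (16.0−7.7) + 61 = 59/12.1 × 8.3 + 61 ≈ 101.47 → 101.
Site D: row 0.0–7.6 (AQI 0–60). (60−0)·(2.5−0.0)/(7.6−0.0) + 0 = 60·2.5/7.6 + 0 ≈ 19.74 → 20.
Site K: row 34.9–48.7 (AQI 181–240). (240−181)·(42.6−34.9)/(48.7−34.9) + 181 = 59·7.7/13.8 + 181 ≈ 213.92 → 214.
Site F: 17.1 ∈ [7.7, 19.8] ↔ index [61, 120].
61 + (17.1−7.7)·(120−61)/(19.8−7.7) = 61 + 9.4·59/12.1 ≈ 106.83, so AQI = 107.
AQIs: Site C=221, Site M=101, Site D=20, Site K=214, Site F=107. Site C (221) − Site K (214) = 7.

7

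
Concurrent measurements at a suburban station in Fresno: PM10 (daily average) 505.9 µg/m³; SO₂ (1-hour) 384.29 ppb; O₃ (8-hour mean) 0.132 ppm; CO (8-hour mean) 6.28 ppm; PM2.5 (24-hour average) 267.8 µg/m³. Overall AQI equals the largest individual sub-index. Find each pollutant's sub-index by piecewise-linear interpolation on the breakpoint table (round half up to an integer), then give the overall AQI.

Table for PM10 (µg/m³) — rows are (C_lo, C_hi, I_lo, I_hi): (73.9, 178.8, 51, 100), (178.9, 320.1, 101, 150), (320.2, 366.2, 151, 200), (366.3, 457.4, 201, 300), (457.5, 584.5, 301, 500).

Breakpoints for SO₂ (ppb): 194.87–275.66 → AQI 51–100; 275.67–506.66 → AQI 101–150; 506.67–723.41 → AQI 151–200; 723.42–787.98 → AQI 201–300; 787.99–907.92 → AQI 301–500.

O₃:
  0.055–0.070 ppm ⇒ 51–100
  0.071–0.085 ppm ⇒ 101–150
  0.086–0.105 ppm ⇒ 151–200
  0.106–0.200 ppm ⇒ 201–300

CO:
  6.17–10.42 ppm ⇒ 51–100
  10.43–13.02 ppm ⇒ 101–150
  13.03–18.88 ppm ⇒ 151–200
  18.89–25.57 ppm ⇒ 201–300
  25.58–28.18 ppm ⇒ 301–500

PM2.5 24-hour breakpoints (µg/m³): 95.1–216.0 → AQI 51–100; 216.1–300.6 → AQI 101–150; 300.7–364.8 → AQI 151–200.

377

PM10: 505.9 ∈ [457.5, 584.5] ↔ index [301, 500].
301 + (505.9−457.5)·(500−301)/(584.5−457.5) = 301 + 48.4·199/127.0 ≈ 376.84, so AQI = 377.
SO₂: 384.29 ∈ [275.67, 506.66] ↔ index [101, 150].
101 + (384.29−275.67)·(150−101)/(506.66−275.67) = 101 + 108.62·49/230.99 ≈ 124.04, so AQI = 124.
O₃: row 0.106–0.200 (AQI 201–300). (300−201)·(0.132−0.106)/(0.200−0.106) + 201 = 99·0.026/0.094 + 201 ≈ 228.38 → 228.
CO: 6.28 lies in 6.17–10.42, so I_lo=51, I_hi=100, C_lo=6.17, C_hi=10.42.
(100−51)/(10.42−6.17) × (6.28−6.17) + 51 = 49/4.25 × 0.11 + 51 ≈ 52.27 → 52.
PM2.5: 267.8 ∈ [216.1, 300.6] ↔ index [101, 150].
101 + (267.8−216.1)·(150−101)/(300.6−216.1) = 101 + 51.7·49/84.5 ≈ 130.98, so AQI = 131.
Sub-indices: PM10→377, SO₂→124, O₃→228, CO→52, PM2.5→131. Overall AQI = max = 377; dominant pollutant is PM10.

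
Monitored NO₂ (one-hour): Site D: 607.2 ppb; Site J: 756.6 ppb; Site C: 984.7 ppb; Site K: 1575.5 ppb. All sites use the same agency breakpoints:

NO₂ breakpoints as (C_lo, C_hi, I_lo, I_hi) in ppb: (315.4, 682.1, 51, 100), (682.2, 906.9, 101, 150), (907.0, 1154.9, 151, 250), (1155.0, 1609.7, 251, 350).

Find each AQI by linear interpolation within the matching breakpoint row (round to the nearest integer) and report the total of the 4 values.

732

Site D: 607.2 lies in 315.4–682.1, so I_lo=51, I_hi=100, C_lo=315.4, C_hi=682.1.
(100−51)/(682.1−315.4) × (607.2−315.4) + 51 = 49/366.7 × 291.8 + 51 ≈ 89.99 → 90.
Site J: row 682.2–906.9 (AQI 101–150). (150−101)·(756.6−682.2)/(906.9−682.2) + 101 = 49·74.4/224.7 + 101 ≈ 117.22 → 117.
Site C: 984.7 ∈ [907.0, 1154.9] ↔ index [151, 250].
151 + (984.7−907.0)·(250−151)/(1154.9−907.0) = 151 + 77.7·99/247.9 ≈ 182.03, so AQI = 182.
Site K: 1575.5 lies in 1155.0–1609.7, so I_lo=251, I_hi=350, C_lo=1155.0, C_hi=1609.7.
(350−251)/(1609.7−1155.0) × (1575.5−1155.0) + 251 = 99/454.7 × 420.5 + 251 ≈ 342.55 → 343.
AQIs: Site D=90, Site J=117, Site C=182, Site K=343. Sum = 90 + 117 + 182 + 343 = 732.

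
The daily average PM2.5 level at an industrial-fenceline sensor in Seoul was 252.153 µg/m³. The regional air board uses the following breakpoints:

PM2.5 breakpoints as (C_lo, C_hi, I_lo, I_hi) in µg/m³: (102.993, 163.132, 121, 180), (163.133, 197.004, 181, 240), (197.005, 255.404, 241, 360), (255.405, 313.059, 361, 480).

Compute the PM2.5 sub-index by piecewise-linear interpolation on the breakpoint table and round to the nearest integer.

353

PM2.5 252.153: bracket 197.005–255.404 → index 241–360; slope 119/58.399, offset 55.148.
AQI = 241 + 119/58.399·55.148 ≈ 353.38 ⇒ 353.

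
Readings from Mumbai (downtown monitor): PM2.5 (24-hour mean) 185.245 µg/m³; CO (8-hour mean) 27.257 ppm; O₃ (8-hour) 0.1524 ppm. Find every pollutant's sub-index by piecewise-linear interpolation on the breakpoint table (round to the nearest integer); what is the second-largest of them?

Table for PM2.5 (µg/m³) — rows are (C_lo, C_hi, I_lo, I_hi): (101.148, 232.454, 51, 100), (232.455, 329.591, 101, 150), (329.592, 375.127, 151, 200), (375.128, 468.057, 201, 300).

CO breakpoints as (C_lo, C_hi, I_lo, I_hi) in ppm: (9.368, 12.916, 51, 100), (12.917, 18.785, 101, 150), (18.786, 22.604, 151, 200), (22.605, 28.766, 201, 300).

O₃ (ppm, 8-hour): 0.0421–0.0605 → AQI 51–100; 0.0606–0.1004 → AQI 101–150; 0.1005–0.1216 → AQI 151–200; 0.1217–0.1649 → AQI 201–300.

271

PM2.5: 185.245 lies in 101.148–232.454, so I_lo=51, I_hi=100, C_lo=101.148, C_hi=232.454.
(100−51)/(232.454−101.148) × (185.245−101.148) + 51 = 49/131.306 × 84.097 + 51 ≈ 82.38 → 82.
CO: row 22.605–28.766 (AQI 201–300). (300−201)·(27.257−22.605)/(28.766−22.605) + 201 = 99·4.652/6.161 + 201 ≈ 275.75 → 276.
O₃: 0.1524 lies in 0.1217–0.1649, so I_lo=201, I_hi=300, C_lo=0.1217, C_hi=0.1649.
(300−201)/(0.1649−0.1217) × (0.1524−0.1217) + 201 = 99/0.0432 × 0.0307 + 201 ≈ 271.35 → 271.
Sub-indices: PM2.5→82, CO→276, O₃→271. Ranked high→low: 276, 271, 82. Second-highest sub-index = 271.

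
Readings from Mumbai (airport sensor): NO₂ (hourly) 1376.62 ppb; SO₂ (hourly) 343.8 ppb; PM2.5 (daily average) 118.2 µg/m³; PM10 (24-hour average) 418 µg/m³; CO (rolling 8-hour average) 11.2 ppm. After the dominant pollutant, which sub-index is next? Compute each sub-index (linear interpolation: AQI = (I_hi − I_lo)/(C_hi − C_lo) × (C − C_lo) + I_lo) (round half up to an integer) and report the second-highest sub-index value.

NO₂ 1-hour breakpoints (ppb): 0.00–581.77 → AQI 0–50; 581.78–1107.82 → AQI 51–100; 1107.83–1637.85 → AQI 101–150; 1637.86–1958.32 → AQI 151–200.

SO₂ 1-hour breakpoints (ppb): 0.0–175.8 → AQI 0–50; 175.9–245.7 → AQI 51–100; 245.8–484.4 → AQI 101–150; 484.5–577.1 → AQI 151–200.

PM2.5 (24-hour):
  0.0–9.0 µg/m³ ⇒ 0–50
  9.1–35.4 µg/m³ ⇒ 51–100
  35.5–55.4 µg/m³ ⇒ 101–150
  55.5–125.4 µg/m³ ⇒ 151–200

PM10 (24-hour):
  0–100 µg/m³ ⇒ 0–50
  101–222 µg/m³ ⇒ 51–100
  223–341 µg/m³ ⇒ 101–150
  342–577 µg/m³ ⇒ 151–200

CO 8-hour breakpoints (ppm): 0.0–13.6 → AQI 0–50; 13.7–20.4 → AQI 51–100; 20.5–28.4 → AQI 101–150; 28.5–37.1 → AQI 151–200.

167

NO₂: 1376.62 ∈ [1107.83, 1637.85] ↔ index [101, 150].
101 + (1376.62−1107.83)·(150−101)/(1637.85−1107.83) = 101 + 268.79·49/530.02 ≈ 125.85, so AQI = 126.
SO₂: 343.8 lies in 245.8–484.4, so I_lo=101, I_hi=150, C_lo=245.8, C_hi=484.4.
(150−101)/(484.4−245.8) × (343.8−245.8) + 101 = 49/238.6 × 98.0 + 101 ≈ 121.13 → 121.
PM2.5: 118.2 ∈ [55.5, 125.4] ↔ index [151, 200].
151 + (118.2−55.5)·(200−151)/(125.4−55.5) = 151 + 62.7·49/69.9 ≈ 194.95, so AQI = 195.
PM10 418: bracket 342–577 → index 151–200; slope 49/235, offset 76.
AQI = 151 + 49/235·76 ≈ 166.85 ⇒ 167.
CO: 11.2 ∈ [0.0, 13.6] ↔ index [0, 50].
0 + (11.2−0.0)·(50−0)/(13.6−0.0) = 0 + 11.2·50/13.6 ≈ 41.18, so AQI = 41.
Sub-indices: NO₂→126, SO₂→121, PM2.5→195, PM10→167, CO→41. Ranked high→low: 195, 167, 126, 121, 41. Second-highest sub-index = 167.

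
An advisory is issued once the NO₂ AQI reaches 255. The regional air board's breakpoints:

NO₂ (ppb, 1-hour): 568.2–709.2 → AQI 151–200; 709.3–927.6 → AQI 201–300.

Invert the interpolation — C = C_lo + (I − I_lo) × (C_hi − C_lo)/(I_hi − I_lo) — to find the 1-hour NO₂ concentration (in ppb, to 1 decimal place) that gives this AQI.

828.4

AQI 255 lies in the 201–300 band, which corresponds to 709.3–927.6 ppb.
C = 709.3 + (255−201)×(927.6−709.3)/(300−201) = 709.3 + 54×218.3/99 ≈ 828.373 ppb → 828.4 ppb to 1 dp.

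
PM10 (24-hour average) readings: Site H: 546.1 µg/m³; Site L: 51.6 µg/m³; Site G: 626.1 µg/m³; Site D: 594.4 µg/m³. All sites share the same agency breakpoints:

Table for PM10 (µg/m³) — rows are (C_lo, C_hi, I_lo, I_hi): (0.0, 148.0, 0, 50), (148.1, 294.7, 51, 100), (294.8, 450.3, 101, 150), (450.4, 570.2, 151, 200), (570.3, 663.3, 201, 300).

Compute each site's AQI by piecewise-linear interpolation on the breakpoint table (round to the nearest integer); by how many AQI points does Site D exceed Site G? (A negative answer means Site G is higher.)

-33

Site H 546.1: bracket 450.4–570.2 → index 151–200; slope 49/119.8, offset 95.7.
AQI = 151 + 49/119.8·95.7 ≈ 190.14 ⇒ 190.
Site L: 51.6 ∈ [0.0, 148.0] ↔ index [0, 50].
0 + (51.6−0.0)·(50−0)/(148.0−0.0) = 0 + 51.6·50/148.0 ≈ 17.43, so AQI = 17.
Site G 626.1: bracket 570.3–663.3 → index 201–300; slope 99/93.0, offset 55.8.
AQI = 201 + 99/93.0·55.8 ≈ 260.40 ⇒ 260.
Site D: 594.4 ∈ [570.3, 663.3] ↔ index [201, 300].
201 + (594.4−570.3)·(300−201)/(663.3−570.3) = 201 + 24.1·99/93.0 ≈ 226.65, so AQI = 227.
AQIs: Site H=190, Site L=17, Site G=260, Site D=227. Site D (227) − Site G (260) = -33.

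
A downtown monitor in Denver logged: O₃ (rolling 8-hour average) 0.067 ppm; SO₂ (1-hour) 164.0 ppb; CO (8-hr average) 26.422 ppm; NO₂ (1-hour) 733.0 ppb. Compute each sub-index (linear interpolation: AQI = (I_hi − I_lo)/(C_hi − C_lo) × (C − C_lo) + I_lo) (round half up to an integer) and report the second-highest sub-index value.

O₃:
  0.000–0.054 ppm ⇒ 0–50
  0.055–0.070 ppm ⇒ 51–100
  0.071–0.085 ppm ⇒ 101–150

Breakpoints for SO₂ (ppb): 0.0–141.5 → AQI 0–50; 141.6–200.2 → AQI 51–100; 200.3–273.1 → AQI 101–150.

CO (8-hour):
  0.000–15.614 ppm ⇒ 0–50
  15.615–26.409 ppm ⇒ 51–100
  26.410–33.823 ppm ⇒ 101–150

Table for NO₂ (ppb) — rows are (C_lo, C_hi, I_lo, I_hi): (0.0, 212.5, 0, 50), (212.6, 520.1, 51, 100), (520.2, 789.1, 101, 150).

101

O₃: 0.067 ∈ [0.055, 0.070] ↔ index [51, 100].
51 + (0.067−0.055)·(100−51)/(0.070−0.055) = 51 + 0.012·49/0.015 ≈ 90.20, so AQI = 90.
SO₂: 164.0 lies in 141.6–200.2, so I_lo=51, I_hi=100, C_lo=141.6, C_hi=200.2.
(100−51)/(200.2−141.6) × (164.0−141.6) + 51 = 49/58.6 × 22.4 + 51 ≈ 69.73 → 70.
CO: row 26.410–33.823 (AQI 101–150). (150−101)·(26.422−26.410)/(33.823−26.410) + 101 = 49·0.012/7.413 + 101 ≈ 101.08 → 101.
NO₂: row 520.2–789.1 (AQI 101–150). (150−101)·(733.0−520.2)/(789.1−520.2) + 101 = 49·212.8/268.9 + 101 ≈ 139.78 → 140.
Sub-indices: O₃→90, SO₂→70, CO→101, NO₂→140. Ranked high→low: 140, 101, 90, 70. Second-highest sub-index = 101.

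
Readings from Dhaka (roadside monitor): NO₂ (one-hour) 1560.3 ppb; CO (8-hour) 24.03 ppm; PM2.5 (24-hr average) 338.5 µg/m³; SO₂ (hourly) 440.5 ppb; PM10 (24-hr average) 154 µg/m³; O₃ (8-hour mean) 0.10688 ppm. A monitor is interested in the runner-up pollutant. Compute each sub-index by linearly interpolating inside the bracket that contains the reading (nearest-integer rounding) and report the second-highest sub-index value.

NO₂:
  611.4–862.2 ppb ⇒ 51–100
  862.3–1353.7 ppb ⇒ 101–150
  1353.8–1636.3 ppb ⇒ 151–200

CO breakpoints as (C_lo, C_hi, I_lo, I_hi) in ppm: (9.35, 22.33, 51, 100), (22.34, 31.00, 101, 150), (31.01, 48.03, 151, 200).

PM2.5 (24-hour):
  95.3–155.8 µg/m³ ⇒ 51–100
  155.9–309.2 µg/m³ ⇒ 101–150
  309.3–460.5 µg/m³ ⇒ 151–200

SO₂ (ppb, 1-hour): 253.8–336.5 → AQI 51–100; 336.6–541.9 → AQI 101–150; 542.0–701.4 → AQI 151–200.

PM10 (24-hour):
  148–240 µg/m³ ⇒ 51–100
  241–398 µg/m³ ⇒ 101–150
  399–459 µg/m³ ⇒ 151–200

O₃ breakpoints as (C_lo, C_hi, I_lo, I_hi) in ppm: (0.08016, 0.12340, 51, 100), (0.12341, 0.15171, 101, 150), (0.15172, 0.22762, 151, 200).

NO₂ 1560.3: bracket 1353.8–1636.3 → index 151–200; slope 49/282.5, offset 206.5.
AQI = 151 + 49/282.5·206.5 ≈ 186.82 ⇒ 187.
CO: 24.03 ∈ [22.34, 31.00] ↔ index [101, 150].
101 + (24.03−22.34)·(150−101)/(31.00−22.34) = 101 + 1.69·49/8.66 ≈ 110.56, so AQI = 111.
PM2.5 338.5: bracket 309.3–460.5 → index 151–200; slope 49/151.2, offset 29.2.
AQI = 151 + 49/151.2·29.2 ≈ 160.46 ⇒ 160.
SO₂: row 336.6–541.9 (AQI 101–150). (150−101)·(440.5−336.6)/(541.9−336.6) + 101 = 49·103.9/205.3 + 101 ≈ 125.80 → 126.
PM10: row 148–240 (AQI 51–100). (100−51)·(154−148)/(240−148) + 51 = 49·6/92 + 51 ≈ 54.20 → 54.
O₃: 0.10688 lies in 0.08016–0.12340, so I_lo=51, I_hi=100, C_lo=0.08016, C_hi=0.12340.
(100−51)/(0.12340−0.08016) × (0.10688−0.08016) + 51 = 49/0.04324 × 0.02672 + 51 ≈ 81.28 → 81.
Sub-indices: NO₂→187, CO→111, PM2.5→160, SO₂→126, PM10→54, O₃→81. Ranked high→low: 187, 160, 126, 111, 81, 54. Second-highest sub-index = 160.

160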